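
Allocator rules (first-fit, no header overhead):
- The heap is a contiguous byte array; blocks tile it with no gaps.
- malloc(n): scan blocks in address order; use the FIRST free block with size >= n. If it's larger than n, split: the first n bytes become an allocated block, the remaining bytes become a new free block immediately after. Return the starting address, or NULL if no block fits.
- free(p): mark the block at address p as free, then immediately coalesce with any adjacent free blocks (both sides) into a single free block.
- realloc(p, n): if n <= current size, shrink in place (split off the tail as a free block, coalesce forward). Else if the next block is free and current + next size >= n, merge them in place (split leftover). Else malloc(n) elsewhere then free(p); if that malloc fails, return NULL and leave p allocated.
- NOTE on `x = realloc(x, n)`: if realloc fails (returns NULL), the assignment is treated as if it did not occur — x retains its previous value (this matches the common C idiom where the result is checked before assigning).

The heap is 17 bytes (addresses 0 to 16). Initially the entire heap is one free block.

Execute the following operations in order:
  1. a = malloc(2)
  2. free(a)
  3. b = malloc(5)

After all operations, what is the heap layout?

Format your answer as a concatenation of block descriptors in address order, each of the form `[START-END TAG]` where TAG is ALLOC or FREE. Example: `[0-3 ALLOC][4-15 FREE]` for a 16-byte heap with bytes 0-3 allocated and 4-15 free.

Op 1: a = malloc(2) -> a = 0; heap: [0-1 ALLOC][2-16 FREE]
Op 2: free(a) -> (freed a); heap: [0-16 FREE]
Op 3: b = malloc(5) -> b = 0; heap: [0-4 ALLOC][5-16 FREE]

Answer: [0-4 ALLOC][5-16 FREE]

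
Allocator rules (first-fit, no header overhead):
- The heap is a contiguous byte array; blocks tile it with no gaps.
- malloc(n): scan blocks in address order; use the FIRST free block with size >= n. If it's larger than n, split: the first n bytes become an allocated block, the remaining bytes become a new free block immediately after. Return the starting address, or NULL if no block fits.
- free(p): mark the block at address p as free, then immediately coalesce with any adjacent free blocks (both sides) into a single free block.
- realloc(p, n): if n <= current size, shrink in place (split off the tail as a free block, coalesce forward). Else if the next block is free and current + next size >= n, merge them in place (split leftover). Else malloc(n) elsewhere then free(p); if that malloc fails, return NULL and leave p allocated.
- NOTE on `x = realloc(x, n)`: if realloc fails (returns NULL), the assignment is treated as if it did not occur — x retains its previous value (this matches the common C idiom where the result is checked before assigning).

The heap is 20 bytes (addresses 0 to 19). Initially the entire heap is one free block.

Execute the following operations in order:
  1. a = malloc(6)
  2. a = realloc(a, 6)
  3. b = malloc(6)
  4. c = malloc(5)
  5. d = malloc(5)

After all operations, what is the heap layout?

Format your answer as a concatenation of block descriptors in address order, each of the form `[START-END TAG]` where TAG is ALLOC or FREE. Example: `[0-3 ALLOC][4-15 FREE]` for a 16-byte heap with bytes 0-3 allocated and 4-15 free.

Op 1: a = malloc(6) -> a = 0; heap: [0-5 ALLOC][6-19 FREE]
Op 2: a = realloc(a, 6) -> a = 0; heap: [0-5 ALLOC][6-19 FREE]
Op 3: b = malloc(6) -> b = 6; heap: [0-5 ALLOC][6-11 ALLOC][12-19 FREE]
Op 4: c = malloc(5) -> c = 12; heap: [0-5 ALLOC][6-11 ALLOC][12-16 ALLOC][17-19 FREE]
Op 5: d = malloc(5) -> d = NULL; heap: [0-5 ALLOC][6-11 ALLOC][12-16 ALLOC][17-19 FREE]

Answer: [0-5 ALLOC][6-11 ALLOC][12-16 ALLOC][17-19 FREE]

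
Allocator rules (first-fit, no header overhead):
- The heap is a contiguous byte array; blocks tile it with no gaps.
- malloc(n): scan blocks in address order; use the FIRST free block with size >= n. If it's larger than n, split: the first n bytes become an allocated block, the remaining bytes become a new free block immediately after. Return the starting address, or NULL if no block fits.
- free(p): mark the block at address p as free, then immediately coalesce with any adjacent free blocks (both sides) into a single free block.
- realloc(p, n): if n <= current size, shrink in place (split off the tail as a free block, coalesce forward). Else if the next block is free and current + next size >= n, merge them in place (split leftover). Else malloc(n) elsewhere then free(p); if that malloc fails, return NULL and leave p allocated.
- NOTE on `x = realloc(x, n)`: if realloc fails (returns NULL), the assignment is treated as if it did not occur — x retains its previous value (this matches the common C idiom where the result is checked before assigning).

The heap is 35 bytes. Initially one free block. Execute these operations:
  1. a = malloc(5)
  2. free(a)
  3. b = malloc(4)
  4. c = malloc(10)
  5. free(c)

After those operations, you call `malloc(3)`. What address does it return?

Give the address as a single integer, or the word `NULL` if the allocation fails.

Op 1: a = malloc(5) -> a = 0; heap: [0-4 ALLOC][5-34 FREE]
Op 2: free(a) -> (freed a); heap: [0-34 FREE]
Op 3: b = malloc(4) -> b = 0; heap: [0-3 ALLOC][4-34 FREE]
Op 4: c = malloc(10) -> c = 4; heap: [0-3 ALLOC][4-13 ALLOC][14-34 FREE]
Op 5: free(c) -> (freed c); heap: [0-3 ALLOC][4-34 FREE]
malloc(3): first-fit scan over [0-3 ALLOC][4-34 FREE] -> 4

Answer: 4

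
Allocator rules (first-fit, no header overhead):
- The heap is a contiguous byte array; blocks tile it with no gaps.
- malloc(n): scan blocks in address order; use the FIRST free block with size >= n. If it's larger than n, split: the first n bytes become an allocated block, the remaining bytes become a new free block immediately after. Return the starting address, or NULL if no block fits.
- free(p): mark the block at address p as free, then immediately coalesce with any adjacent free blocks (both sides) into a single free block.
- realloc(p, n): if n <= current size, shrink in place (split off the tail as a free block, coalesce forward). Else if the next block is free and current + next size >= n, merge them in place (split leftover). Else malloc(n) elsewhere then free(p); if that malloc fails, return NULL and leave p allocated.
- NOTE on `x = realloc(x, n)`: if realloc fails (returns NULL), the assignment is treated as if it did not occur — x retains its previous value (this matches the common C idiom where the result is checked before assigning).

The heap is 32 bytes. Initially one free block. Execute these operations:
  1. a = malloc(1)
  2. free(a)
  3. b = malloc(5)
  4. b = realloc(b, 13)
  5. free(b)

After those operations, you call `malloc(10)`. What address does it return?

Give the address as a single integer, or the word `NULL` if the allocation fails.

Op 1: a = malloc(1) -> a = 0; heap: [0-0 ALLOC][1-31 FREE]
Op 2: free(a) -> (freed a); heap: [0-31 FREE]
Op 3: b = malloc(5) -> b = 0; heap: [0-4 ALLOC][5-31 FREE]
Op 4: b = realloc(b, 13) -> b = 0; heap: [0-12 ALLOC][13-31 FREE]
Op 5: free(b) -> (freed b); heap: [0-31 FREE]
malloc(10): first-fit scan over [0-31 FREE] -> 0

Answer: 0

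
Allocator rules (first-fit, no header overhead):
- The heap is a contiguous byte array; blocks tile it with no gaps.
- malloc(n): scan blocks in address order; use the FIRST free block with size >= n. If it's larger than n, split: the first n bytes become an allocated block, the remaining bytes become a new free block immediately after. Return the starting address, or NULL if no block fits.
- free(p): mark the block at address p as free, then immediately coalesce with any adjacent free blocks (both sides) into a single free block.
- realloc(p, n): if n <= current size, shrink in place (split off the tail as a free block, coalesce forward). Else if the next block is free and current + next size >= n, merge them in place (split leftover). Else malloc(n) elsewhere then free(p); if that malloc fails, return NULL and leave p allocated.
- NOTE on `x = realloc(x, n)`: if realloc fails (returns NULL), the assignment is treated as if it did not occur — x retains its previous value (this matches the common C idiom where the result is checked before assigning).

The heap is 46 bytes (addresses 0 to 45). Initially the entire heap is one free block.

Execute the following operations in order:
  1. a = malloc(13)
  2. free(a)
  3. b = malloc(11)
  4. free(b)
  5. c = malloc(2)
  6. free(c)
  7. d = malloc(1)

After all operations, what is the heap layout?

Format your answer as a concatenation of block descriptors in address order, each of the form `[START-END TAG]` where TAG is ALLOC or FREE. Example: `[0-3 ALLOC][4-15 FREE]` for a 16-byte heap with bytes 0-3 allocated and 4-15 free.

Op 1: a = malloc(13) -> a = 0; heap: [0-12 ALLOC][13-45 FREE]
Op 2: free(a) -> (freed a); heap: [0-45 FREE]
Op 3: b = malloc(11) -> b = 0; heap: [0-10 ALLOC][11-45 FREE]
Op 4: free(b) -> (freed b); heap: [0-45 FREE]
Op 5: c = malloc(2) -> c = 0; heap: [0-1 ALLOC][2-45 FREE]
Op 6: free(c) -> (freed c); heap: [0-45 FREE]
Op 7: d = malloc(1) -> d = 0; heap: [0-0 ALLOC][1-45 FREE]

Answer: [0-0 ALLOC][1-45 FREE]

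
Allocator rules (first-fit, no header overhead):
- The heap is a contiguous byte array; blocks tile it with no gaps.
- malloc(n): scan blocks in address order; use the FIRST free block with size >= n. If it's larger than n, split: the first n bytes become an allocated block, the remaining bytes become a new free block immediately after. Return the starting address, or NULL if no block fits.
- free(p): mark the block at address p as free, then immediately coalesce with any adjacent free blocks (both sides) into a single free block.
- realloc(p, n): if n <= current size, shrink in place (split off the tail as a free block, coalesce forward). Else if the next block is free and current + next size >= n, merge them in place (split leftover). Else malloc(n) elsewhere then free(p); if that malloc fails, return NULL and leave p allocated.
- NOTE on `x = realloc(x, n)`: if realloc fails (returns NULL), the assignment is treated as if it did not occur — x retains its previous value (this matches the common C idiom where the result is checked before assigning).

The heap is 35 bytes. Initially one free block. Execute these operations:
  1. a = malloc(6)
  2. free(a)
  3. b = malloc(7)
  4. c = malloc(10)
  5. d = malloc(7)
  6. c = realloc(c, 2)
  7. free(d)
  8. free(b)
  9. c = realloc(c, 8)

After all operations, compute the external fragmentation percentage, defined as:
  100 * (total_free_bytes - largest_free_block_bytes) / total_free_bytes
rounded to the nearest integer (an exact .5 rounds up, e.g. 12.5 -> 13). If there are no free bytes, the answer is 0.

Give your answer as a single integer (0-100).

Op 1: a = malloc(6) -> a = 0; heap: [0-5 ALLOC][6-34 FREE]
Op 2: free(a) -> (freed a); heap: [0-34 FREE]
Op 3: b = malloc(7) -> b = 0; heap: [0-6 ALLOC][7-34 FREE]
Op 4: c = malloc(10) -> c = 7; heap: [0-6 ALLOC][7-16 ALLOC][17-34 FREE]
Op 5: d = malloc(7) -> d = 17; heap: [0-6 ALLOC][7-16 ALLOC][17-23 ALLOC][24-34 FREE]
Op 6: c = realloc(c, 2) -> c = 7; heap: [0-6 ALLOC][7-8 ALLOC][9-16 FREE][17-23 ALLOC][24-34 FREE]
Op 7: free(d) -> (freed d); heap: [0-6 ALLOC][7-8 ALLOC][9-34 FREE]
Op 8: free(b) -> (freed b); heap: [0-6 FREE][7-8 ALLOC][9-34 FREE]
Op 9: c = realloc(c, 8) -> c = 7; heap: [0-6 FREE][7-14 ALLOC][15-34 FREE]
Free blocks: [7 20] total_free=27 largest=20 -> 100*(27-20)/27 = 700/27 ≈ 25.926 -> rounds to 26

Answer: 26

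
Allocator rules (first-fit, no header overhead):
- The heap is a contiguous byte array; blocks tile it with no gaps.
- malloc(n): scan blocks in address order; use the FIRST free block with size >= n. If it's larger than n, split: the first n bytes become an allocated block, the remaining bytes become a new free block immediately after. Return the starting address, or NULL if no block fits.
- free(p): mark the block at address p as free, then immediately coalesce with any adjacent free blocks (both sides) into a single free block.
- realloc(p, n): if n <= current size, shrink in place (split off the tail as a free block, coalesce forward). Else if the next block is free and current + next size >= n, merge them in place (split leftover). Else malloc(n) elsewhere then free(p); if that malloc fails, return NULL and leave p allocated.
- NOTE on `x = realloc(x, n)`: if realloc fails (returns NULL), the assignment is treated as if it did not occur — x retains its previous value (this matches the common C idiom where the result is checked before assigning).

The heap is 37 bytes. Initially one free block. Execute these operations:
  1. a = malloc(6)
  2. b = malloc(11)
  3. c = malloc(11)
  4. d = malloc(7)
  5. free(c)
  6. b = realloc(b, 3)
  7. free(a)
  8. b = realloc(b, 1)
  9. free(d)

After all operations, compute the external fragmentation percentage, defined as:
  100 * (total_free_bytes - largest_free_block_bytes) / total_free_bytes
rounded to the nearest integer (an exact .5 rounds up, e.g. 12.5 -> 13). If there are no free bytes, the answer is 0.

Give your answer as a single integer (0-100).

Op 1: a = malloc(6) -> a = 0; heap: [0-5 ALLOC][6-36 FREE]
Op 2: b = malloc(11) -> b = 6; heap: [0-5 ALLOC][6-16 ALLOC][17-36 FREE]
Op 3: c = malloc(11) -> c = 17; heap: [0-5 ALLOC][6-16 ALLOC][17-27 ALLOC][28-36 FREE]
Op 4: d = malloc(7) -> d = 28; heap: [0-5 ALLOC][6-16 ALLOC][17-27 ALLOC][28-34 ALLOC][35-36 FREE]
Op 5: free(c) -> (freed c); heap: [0-5 ALLOC][6-16 ALLOC][17-27 FREE][28-34 ALLOC][35-36 FREE]
Op 6: b = realloc(b, 3) -> b = 6; heap: [0-5 ALLOC][6-8 ALLOC][9-27 FREE][28-34 ALLOC][35-36 FREE]
Op 7: free(a) -> (freed a); heap: [0-5 FREE][6-8 ALLOC][9-27 FREE][28-34 ALLOC][35-36 FREE]
Op 8: b = realloc(b, 1) -> b = 6; heap: [0-5 FREE][6-6 ALLOC][7-27 FREE][28-34 ALLOC][35-36 FREE]
Op 9: free(d) -> (freed d); heap: [0-5 FREE][6-6 ALLOC][7-36 FREE]
Free blocks: [6 30] total_free=36 largest=30 -> 100*(36-30)/36 = 600/36 ≈ 16.667 -> rounds to 17

Answer: 17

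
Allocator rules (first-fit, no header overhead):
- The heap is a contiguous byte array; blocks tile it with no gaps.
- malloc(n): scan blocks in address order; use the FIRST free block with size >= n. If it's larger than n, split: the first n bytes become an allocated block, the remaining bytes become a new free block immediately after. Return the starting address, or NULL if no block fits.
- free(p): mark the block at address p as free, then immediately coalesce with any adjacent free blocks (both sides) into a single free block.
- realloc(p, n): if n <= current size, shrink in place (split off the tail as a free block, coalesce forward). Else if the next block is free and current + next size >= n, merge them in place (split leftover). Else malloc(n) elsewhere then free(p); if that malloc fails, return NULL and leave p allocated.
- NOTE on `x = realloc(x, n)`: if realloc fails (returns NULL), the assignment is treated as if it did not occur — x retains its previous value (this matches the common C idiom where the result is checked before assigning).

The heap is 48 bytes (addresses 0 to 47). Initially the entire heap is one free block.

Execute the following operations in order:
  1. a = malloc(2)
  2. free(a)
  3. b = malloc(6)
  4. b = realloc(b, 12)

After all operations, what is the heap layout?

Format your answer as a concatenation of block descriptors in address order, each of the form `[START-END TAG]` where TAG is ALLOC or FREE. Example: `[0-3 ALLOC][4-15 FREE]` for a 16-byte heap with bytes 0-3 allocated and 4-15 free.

Answer: [0-11 ALLOC][12-47 FREE]

Derivation:
Op 1: a = malloc(2) -> a = 0; heap: [0-1 ALLOC][2-47 FREE]
Op 2: free(a) -> (freed a); heap: [0-47 FREE]
Op 3: b = malloc(6) -> b = 0; heap: [0-5 ALLOC][6-47 FREE]
Op 4: b = realloc(b, 12) -> b = 0; heap: [0-11 ALLOC][12-47 FREE]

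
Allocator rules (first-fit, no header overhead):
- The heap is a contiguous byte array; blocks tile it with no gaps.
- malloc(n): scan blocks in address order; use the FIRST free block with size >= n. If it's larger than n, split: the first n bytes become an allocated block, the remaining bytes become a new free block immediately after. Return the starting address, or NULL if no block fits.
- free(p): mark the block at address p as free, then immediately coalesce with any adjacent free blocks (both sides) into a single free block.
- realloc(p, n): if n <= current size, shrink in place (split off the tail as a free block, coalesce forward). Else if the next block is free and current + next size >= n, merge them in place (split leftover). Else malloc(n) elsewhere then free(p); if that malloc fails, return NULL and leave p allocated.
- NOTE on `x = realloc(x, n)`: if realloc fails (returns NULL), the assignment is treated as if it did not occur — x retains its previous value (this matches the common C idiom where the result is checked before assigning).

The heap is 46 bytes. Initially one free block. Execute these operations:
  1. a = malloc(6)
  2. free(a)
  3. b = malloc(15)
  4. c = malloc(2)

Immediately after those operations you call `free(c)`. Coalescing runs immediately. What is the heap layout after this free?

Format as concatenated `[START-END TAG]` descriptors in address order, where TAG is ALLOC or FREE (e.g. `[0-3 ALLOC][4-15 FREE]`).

Op 1: a = malloc(6) -> a = 0; heap: [0-5 ALLOC][6-45 FREE]
Op 2: free(a) -> (freed a); heap: [0-45 FREE]
Op 3: b = malloc(15) -> b = 0; heap: [0-14 ALLOC][15-45 FREE]
Op 4: c = malloc(2) -> c = 15; heap: [0-14 ALLOC][15-16 ALLOC][17-45 FREE]
free(c): c = 15 -> block [15-16 ALLOC]; mark free, coalesce with adjacent free neighbors -> [0-14 ALLOC][15-45 FREE]

Answer: [0-14 ALLOC][15-45 FREE]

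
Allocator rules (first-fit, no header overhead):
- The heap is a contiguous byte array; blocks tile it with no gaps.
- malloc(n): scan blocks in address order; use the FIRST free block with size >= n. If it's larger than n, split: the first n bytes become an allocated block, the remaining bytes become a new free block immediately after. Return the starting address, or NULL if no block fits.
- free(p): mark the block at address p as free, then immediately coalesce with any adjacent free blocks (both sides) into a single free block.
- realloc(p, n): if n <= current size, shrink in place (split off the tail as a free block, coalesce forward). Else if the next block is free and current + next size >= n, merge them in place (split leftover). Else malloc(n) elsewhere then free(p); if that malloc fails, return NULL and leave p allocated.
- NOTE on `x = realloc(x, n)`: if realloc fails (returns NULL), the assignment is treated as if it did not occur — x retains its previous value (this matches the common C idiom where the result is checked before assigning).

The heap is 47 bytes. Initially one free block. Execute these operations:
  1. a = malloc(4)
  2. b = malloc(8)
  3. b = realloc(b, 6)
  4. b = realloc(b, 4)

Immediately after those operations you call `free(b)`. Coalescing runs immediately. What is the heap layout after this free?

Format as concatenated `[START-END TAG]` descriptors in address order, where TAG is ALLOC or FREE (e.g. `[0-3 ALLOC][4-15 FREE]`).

Answer: [0-3 ALLOC][4-46 FREE]

Derivation:
Op 1: a = malloc(4) -> a = 0; heap: [0-3 ALLOC][4-46 FREE]
Op 2: b = malloc(8) -> b = 4; heap: [0-3 ALLOC][4-11 ALLOC][12-46 FREE]
Op 3: b = realloc(b, 6) -> b = 4; heap: [0-3 ALLOC][4-9 ALLOC][10-46 FREE]
Op 4: b = realloc(b, 4) -> b = 4; heap: [0-3 ALLOC][4-7 ALLOC][8-46 FREE]
free(b): b = 4 -> block [4-7 ALLOC]; mark free, coalesce with adjacent free neighbors -> [0-3 ALLOC][4-46 FREE]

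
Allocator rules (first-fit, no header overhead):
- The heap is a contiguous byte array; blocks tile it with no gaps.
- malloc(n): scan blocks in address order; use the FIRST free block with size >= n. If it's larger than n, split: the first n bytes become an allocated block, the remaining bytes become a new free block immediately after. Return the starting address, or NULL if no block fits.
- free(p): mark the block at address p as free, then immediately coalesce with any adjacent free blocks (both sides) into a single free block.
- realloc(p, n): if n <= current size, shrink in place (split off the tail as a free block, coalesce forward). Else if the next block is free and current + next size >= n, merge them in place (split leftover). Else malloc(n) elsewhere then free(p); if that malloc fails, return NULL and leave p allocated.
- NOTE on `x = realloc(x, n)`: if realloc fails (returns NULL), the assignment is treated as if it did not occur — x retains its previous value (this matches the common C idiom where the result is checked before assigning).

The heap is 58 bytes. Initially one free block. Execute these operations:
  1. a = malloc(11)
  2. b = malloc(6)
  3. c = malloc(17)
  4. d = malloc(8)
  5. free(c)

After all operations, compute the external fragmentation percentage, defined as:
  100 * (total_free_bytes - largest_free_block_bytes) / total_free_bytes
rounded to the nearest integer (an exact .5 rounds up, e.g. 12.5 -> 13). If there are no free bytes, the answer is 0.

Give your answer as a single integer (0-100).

Op 1: a = malloc(11) -> a = 0; heap: [0-10 ALLOC][11-57 FREE]
Op 2: b = malloc(6) -> b = 11; heap: [0-10 ALLOC][11-16 ALLOC][17-57 FREE]
Op 3: c = malloc(17) -> c = 17; heap: [0-10 ALLOC][11-16 ALLOC][17-33 ALLOC][34-57 FREE]
Op 4: d = malloc(8) -> d = 34; heap: [0-10 ALLOC][11-16 ALLOC][17-33 ALLOC][34-41 ALLOC][42-57 FREE]
Op 5: free(c) -> (freed c); heap: [0-10 ALLOC][11-16 ALLOC][17-33 FREE][34-41 ALLOC][42-57 FREE]
Free blocks: [17 16] total_free=33 largest=17 -> 100*(33-17)/33 = 1600/33 ≈ 48.485 -> rounds to 48

Answer: 48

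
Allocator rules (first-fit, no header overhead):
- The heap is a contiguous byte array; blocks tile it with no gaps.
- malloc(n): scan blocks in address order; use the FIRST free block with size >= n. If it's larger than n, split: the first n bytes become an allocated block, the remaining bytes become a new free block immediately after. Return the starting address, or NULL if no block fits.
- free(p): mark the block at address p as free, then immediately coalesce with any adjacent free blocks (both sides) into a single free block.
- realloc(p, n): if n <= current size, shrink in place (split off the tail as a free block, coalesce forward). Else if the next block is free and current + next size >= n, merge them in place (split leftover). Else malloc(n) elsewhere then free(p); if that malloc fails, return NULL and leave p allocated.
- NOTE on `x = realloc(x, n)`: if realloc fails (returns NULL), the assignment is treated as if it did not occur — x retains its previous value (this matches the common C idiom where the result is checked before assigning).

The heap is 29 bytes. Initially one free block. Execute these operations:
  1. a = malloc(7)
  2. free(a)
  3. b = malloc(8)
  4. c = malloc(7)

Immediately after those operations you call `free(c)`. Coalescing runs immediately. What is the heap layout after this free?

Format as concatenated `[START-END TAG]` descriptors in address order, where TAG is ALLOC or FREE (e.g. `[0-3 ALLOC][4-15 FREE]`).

Answer: [0-7 ALLOC][8-28 FREE]

Derivation:
Op 1: a = malloc(7) -> a = 0; heap: [0-6 ALLOC][7-28 FREE]
Op 2: free(a) -> (freed a); heap: [0-28 FREE]
Op 3: b = malloc(8) -> b = 0; heap: [0-7 ALLOC][8-28 FREE]
Op 4: c = malloc(7) -> c = 8; heap: [0-7 ALLOC][8-14 ALLOC][15-28 FREE]
free(c): c = 8 -> block [8-14 ALLOC]; mark free, coalesce with adjacent free neighbors -> [0-7 ALLOC][8-28 FREE]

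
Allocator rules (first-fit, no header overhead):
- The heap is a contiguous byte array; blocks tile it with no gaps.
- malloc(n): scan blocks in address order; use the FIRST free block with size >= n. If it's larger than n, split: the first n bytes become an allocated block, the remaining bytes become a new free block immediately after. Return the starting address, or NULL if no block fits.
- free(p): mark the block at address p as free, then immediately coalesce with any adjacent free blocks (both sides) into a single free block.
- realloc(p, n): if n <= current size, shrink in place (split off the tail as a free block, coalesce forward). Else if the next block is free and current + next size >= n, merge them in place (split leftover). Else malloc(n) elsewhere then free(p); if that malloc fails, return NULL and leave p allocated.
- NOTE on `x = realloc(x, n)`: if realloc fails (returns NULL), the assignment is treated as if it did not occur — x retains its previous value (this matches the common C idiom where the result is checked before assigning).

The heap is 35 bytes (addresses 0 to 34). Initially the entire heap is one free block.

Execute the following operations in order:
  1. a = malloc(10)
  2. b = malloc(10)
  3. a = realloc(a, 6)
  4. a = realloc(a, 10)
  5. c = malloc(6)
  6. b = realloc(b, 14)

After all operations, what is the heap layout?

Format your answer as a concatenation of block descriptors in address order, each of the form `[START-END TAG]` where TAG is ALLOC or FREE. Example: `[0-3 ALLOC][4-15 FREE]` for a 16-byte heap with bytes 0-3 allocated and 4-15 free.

Op 1: a = malloc(10) -> a = 0; heap: [0-9 ALLOC][10-34 FREE]
Op 2: b = malloc(10) -> b = 10; heap: [0-9 ALLOC][10-19 ALLOC][20-34 FREE]
Op 3: a = realloc(a, 6) -> a = 0; heap: [0-5 ALLOC][6-9 FREE][10-19 ALLOC][20-34 FREE]
Op 4: a = realloc(a, 10) -> a = 0; heap: [0-9 ALLOC][10-19 ALLOC][20-34 FREE]
Op 5: c = malloc(6) -> c = 20; heap: [0-9 ALLOC][10-19 ALLOC][20-25 ALLOC][26-34 FREE]
Op 6: b = realloc(b, 14) -> NULL (b unchanged); heap: [0-9 ALLOC][10-19 ALLOC][20-25 ALLOC][26-34 FREE]

Answer: [0-9 ALLOC][10-19 ALLOC][20-25 ALLOC][26-34 FREE]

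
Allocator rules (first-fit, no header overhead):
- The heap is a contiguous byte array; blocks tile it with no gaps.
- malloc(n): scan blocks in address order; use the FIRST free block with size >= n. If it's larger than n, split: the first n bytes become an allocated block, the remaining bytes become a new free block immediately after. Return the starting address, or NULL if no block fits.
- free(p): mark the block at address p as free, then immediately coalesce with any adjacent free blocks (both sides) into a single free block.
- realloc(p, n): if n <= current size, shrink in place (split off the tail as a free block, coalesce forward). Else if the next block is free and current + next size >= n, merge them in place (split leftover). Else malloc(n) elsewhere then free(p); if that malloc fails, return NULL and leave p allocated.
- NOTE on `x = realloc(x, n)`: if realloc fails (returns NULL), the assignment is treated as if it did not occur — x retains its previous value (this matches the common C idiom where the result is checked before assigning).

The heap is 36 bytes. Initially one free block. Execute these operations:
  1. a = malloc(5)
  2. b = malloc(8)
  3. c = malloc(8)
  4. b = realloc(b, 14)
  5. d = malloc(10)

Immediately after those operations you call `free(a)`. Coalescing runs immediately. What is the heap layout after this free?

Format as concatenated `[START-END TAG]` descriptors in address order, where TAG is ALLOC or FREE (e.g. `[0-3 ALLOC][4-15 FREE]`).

Answer: [0-12 FREE][13-20 ALLOC][21-34 ALLOC][35-35 FREE]

Derivation:
Op 1: a = malloc(5) -> a = 0; heap: [0-4 ALLOC][5-35 FREE]
Op 2: b = malloc(8) -> b = 5; heap: [0-4 ALLOC][5-12 ALLOC][13-35 FREE]
Op 3: c = malloc(8) -> c = 13; heap: [0-4 ALLOC][5-12 ALLOC][13-20 ALLOC][21-35 FREE]
Op 4: b = realloc(b, 14) -> b = 21; heap: [0-4 ALLOC][5-12 FREE][13-20 ALLOC][21-34 ALLOC][35-35 FREE]
Op 5: d = malloc(10) -> d = NULL; heap: [0-4 ALLOC][5-12 FREE][13-20 ALLOC][21-34 ALLOC][35-35 FREE]
free(a): a = 0 -> block [0-4 ALLOC]; mark free, coalesce with adjacent free neighbors -> [0-12 FREE][13-20 ALLOC][21-34 ALLOC][35-35 FREE]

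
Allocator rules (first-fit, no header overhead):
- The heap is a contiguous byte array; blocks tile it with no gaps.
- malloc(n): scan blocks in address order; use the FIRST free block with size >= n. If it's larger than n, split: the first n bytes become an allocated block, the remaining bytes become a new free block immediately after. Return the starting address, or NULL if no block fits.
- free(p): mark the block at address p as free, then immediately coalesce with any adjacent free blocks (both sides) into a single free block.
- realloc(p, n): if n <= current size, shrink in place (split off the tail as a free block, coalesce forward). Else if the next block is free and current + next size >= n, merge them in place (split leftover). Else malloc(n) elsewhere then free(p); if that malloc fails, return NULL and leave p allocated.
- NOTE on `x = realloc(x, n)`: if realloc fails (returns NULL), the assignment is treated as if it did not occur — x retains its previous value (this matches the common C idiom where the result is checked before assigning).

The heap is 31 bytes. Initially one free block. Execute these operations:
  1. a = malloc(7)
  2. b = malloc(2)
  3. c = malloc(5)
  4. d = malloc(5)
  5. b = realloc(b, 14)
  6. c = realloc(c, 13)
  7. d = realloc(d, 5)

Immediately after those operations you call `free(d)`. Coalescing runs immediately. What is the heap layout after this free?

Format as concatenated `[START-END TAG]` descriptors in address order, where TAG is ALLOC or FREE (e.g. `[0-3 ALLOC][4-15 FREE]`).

Answer: [0-6 ALLOC][7-8 ALLOC][9-13 ALLOC][14-30 FREE]

Derivation:
Op 1: a = malloc(7) -> a = 0; heap: [0-6 ALLOC][7-30 FREE]
Op 2: b = malloc(2) -> b = 7; heap: [0-6 ALLOC][7-8 ALLOC][9-30 FREE]
Op 3: c = malloc(5) -> c = 9; heap: [0-6 ALLOC][7-8 ALLOC][9-13 ALLOC][14-30 FREE]
Op 4: d = malloc(5) -> d = 14; heap: [0-6 ALLOC][7-8 ALLOC][9-13 ALLOC][14-18 ALLOC][19-30 FREE]
Op 5: b = realloc(b, 14) -> NULL (b unchanged); heap: [0-6 ALLOC][7-8 ALLOC][9-13 ALLOC][14-18 ALLOC][19-30 FREE]
Op 6: c = realloc(c, 13) -> NULL (c unchanged); heap: [0-6 ALLOC][7-8 ALLOC][9-13 ALLOC][14-18 ALLOC][19-30 FREE]
Op 7: d = realloc(d, 5) -> d = 14; heap: [0-6 ALLOC][7-8 ALLOC][9-13 ALLOC][14-18 ALLOC][19-30 FREE]
free(d): d = 14 -> block [14-18 ALLOC]; mark free, coalesce with adjacent free neighbors -> [0-6 ALLOC][7-8 ALLOC][9-13 ALLOC][14-30 FREE]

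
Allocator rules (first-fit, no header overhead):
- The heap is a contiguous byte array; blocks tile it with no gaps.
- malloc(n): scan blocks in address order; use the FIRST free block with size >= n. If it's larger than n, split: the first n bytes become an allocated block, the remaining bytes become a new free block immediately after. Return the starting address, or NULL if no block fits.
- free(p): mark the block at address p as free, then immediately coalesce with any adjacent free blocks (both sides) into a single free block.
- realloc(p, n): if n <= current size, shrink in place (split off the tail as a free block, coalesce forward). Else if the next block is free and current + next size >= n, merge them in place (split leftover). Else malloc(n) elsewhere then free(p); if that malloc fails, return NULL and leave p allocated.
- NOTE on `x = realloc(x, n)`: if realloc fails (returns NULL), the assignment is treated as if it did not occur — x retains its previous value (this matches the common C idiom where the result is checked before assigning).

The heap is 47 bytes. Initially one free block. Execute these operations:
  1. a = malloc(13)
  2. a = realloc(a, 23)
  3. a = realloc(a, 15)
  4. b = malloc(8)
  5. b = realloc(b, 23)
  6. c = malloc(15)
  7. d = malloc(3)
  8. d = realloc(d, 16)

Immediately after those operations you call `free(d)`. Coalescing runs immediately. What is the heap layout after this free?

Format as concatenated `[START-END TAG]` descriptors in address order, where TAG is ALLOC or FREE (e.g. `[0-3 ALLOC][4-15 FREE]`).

Answer: [0-14 ALLOC][15-37 ALLOC][38-46 FREE]

Derivation:
Op 1: a = malloc(13) -> a = 0; heap: [0-12 ALLOC][13-46 FREE]
Op 2: a = realloc(a, 23) -> a = 0; heap: [0-22 ALLOC][23-46 FREE]
Op 3: a = realloc(a, 15) -> a = 0; heap: [0-14 ALLOC][15-46 FREE]
Op 4: b = malloc(8) -> b = 15; heap: [0-14 ALLOC][15-22 ALLOC][23-46 FREE]
Op 5: b = realloc(b, 23) -> b = 15; heap: [0-14 ALLOC][15-37 ALLOC][38-46 FREE]
Op 6: c = malloc(15) -> c = NULL; heap: [0-14 ALLOC][15-37 ALLOC][38-46 FREE]
Op 7: d = malloc(3) -> d = 38; heap: [0-14 ALLOC][15-37 ALLOC][38-40 ALLOC][41-46 FREE]
Op 8: d = realloc(d, 16) -> NULL (d unchanged); heap: [0-14 ALLOC][15-37 ALLOC][38-40 ALLOC][41-46 FREE]
free(d): d = 38 -> block [38-40 ALLOC]; mark free, coalesce with adjacent free neighbors -> [0-14 ALLOC][15-37 ALLOC][38-46 FREE]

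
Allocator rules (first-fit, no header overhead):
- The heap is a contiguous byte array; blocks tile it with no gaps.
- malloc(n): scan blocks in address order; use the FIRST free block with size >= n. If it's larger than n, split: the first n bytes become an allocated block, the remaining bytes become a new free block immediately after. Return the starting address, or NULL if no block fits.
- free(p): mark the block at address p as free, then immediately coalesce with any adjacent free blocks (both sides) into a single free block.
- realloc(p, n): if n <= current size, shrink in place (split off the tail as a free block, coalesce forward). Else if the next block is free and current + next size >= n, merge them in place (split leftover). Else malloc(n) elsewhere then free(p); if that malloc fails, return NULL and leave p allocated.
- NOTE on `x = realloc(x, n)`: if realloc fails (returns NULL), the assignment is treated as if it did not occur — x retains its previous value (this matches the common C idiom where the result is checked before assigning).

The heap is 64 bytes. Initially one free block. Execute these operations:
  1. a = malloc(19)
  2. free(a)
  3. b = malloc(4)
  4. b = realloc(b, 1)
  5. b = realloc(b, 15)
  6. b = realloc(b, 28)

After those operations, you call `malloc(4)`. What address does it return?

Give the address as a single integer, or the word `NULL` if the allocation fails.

Answer: 28

Derivation:
Op 1: a = malloc(19) -> a = 0; heap: [0-18 ALLOC][19-63 FREE]
Op 2: free(a) -> (freed a); heap: [0-63 FREE]
Op 3: b = malloc(4) -> b = 0; heap: [0-3 ALLOC][4-63 FREE]
Op 4: b = realloc(b, 1) -> b = 0; heap: [0-0 ALLOC][1-63 FREE]
Op 5: b = realloc(b, 15) -> b = 0; heap: [0-14 ALLOC][15-63 FREE]
Op 6: b = realloc(b, 28) -> b = 0; heap: [0-27 ALLOC][28-63 FREE]
malloc(4): first-fit scan over [0-27 ALLOC][28-63 FREE] -> 28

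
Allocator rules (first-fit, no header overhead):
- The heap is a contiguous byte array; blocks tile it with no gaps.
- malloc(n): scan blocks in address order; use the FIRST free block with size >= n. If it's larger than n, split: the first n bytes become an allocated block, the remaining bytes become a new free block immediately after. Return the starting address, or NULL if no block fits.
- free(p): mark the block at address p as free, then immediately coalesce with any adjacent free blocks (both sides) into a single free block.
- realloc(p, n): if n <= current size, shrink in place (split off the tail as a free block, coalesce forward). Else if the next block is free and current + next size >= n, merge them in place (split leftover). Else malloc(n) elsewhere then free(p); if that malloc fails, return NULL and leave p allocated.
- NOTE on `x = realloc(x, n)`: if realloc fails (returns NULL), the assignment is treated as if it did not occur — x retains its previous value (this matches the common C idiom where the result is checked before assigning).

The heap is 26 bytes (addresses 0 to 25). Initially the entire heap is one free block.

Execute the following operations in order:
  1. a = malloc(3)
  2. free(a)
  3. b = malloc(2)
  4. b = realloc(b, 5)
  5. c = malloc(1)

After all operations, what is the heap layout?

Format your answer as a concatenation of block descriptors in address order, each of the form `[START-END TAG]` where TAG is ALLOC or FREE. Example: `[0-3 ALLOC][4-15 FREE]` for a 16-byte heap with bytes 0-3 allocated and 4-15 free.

Op 1: a = malloc(3) -> a = 0; heap: [0-2 ALLOC][3-25 FREE]
Op 2: free(a) -> (freed a); heap: [0-25 FREE]
Op 3: b = malloc(2) -> b = 0; heap: [0-1 ALLOC][2-25 FREE]
Op 4: b = realloc(b, 5) -> b = 0; heap: [0-4 ALLOC][5-25 FREE]
Op 5: c = malloc(1) -> c = 5; heap: [0-4 ALLOC][5-5 ALLOC][6-25 FREE]

Answer: [0-4 ALLOC][5-5 ALLOC][6-25 FREE]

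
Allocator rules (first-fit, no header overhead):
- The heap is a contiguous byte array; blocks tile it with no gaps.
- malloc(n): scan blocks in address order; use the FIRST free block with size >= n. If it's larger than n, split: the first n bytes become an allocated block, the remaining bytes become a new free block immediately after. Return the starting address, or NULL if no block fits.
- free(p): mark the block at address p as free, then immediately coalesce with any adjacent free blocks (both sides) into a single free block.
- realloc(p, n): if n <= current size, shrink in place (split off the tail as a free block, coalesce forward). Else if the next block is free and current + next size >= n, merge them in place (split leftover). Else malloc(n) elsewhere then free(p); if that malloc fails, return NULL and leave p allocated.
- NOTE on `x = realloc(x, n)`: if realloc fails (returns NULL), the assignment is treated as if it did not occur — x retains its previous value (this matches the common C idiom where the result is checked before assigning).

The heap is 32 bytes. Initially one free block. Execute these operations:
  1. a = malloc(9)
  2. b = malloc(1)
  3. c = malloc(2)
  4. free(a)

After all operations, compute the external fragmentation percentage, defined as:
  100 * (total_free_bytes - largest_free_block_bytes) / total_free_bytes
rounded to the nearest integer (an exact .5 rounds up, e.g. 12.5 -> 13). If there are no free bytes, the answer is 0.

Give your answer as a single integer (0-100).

Op 1: a = malloc(9) -> a = 0; heap: [0-8 ALLOC][9-31 FREE]
Op 2: b = malloc(1) -> b = 9; heap: [0-8 ALLOC][9-9 ALLOC][10-31 FREE]
Op 3: c = malloc(2) -> c = 10; heap: [0-8 ALLOC][9-9 ALLOC][10-11 ALLOC][12-31 FREE]
Op 4: free(a) -> (freed a); heap: [0-8 FREE][9-9 ALLOC][10-11 ALLOC][12-31 FREE]
Free blocks: [9 20] total_free=29 largest=20 -> 100*(29-20)/29 = 900/29 ≈ 31.034 -> rounds to 31

Answer: 31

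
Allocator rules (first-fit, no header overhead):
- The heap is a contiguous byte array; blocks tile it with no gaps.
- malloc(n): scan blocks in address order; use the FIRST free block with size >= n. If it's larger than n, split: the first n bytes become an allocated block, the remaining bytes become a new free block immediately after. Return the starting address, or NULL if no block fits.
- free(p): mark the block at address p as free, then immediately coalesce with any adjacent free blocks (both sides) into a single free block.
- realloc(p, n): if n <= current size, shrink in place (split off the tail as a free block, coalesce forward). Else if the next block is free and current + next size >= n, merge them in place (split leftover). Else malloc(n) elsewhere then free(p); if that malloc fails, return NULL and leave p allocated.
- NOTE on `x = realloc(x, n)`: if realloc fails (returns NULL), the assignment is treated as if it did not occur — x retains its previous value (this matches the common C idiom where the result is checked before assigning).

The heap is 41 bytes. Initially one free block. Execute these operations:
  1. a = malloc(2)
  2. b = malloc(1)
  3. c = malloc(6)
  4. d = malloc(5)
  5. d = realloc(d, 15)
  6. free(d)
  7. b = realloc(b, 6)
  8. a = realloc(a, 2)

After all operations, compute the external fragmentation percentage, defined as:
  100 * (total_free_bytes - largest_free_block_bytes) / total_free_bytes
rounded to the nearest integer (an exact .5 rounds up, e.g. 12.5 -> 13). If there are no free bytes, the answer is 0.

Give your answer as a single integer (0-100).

Answer: 4

Derivation:
Op 1: a = malloc(2) -> a = 0; heap: [0-1 ALLOC][2-40 FREE]
Op 2: b = malloc(1) -> b = 2; heap: [0-1 ALLOC][2-2 ALLOC][3-40 FREE]
Op 3: c = malloc(6) -> c = 3; heap: [0-1 ALLOC][2-2 ALLOC][3-8 ALLOC][9-40 FREE]
Op 4: d = malloc(5) -> d = 9; heap: [0-1 ALLOC][2-2 ALLOC][3-8 ALLOC][9-13 ALLOC][14-40 FREE]
Op 5: d = realloc(d, 15) -> d = 9; heap: [0-1 ALLOC][2-2 ALLOC][3-8 ALLOC][9-23 ALLOC][24-40 FREE]
Op 6: free(d) -> (freed d); heap: [0-1 ALLOC][2-2 ALLOC][3-8 ALLOC][9-40 FREE]
Op 7: b = realloc(b, 6) -> b = 9; heap: [0-1 ALLOC][2-2 FREE][3-8 ALLOC][9-14 ALLOC][15-40 FREE]
Op 8: a = realloc(a, 2) -> a = 0; heap: [0-1 ALLOC][2-2 FREE][3-8 ALLOC][9-14 ALLOC][15-40 FREE]
Free blocks: [1 26] total_free=27 largest=26 -> 100*(27-26)/27 = 100/27 ≈ 3.704 -> rounds to 4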